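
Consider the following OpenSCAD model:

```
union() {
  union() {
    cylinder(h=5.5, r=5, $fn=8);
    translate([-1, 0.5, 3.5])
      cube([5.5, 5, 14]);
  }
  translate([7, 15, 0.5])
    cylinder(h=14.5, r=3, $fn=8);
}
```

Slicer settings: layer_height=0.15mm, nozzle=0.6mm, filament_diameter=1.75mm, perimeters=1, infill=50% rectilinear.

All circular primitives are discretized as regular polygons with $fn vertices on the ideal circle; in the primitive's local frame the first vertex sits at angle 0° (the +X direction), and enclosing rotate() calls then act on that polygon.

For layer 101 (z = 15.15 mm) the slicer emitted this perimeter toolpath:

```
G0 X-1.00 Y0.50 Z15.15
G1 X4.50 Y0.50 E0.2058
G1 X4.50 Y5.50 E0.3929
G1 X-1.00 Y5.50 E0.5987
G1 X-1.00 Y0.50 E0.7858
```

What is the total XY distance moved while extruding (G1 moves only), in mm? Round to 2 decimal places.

Sum the Euclidean lengths of each G1 segment: total = 21.00 mm.

21.00 mm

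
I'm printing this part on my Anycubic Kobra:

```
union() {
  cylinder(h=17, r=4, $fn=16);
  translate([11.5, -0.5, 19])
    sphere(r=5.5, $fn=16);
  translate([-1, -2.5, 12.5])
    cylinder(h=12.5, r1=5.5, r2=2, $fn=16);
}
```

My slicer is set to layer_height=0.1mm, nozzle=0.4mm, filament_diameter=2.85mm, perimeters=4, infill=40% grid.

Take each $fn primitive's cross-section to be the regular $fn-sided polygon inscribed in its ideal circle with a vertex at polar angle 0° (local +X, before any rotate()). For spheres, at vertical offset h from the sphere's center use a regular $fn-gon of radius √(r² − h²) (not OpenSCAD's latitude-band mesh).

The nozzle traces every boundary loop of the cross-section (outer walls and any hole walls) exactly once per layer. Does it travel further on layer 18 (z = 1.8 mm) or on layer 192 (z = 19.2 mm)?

Layer 18 (z = 1.8): the r=4 cylinder contributes a regular 16-gon of circumradius 4 (perimeter = 2·16·4.000·sin(180°/16) = 24.97 mm); the sphere at (11.5, -0.5) does not reach this height (|z−center|=17.200 > r=5.5); the cone at (-1, -2.5) is not intersected at this z (z outside [12.5, 25]); Combining (union): only the r=4 cylinder is present, so the union is just that shape — boundary = 24.97 mm. So its perimeter = 24.97 mm. Layer 192 (z = 19.2): the cylinder is absent (z outside [0, 17]); the sphere at (11.5, -0.5): section is a regular 16-gon, circumradius = √(r²−h²) = √(5.5²−0.2²) = 5.496 (perimeter = 2·16·5.496·sin(180°/16) = 34.31 mm); the cone at (-1, -2.5): at t=0.536 of its height the radius interpolates to r₁+(r₂−r₁)t = 3.624, giving a regular 16-gon of that circumradius (perimeter = 2·16·3.624·sin(180°/16) = 22.62 mm); Merging all regions: the 2 present regions are separate (no shared area or edge), so areas and boundary lengths simply add and each stays a separate island — boundary = 56.94 mm. So its perimeter = 56.94 mm. Layer 192 is larger (56.94 vs 24.97 mm).

layer 192 (z = 19.2 mm)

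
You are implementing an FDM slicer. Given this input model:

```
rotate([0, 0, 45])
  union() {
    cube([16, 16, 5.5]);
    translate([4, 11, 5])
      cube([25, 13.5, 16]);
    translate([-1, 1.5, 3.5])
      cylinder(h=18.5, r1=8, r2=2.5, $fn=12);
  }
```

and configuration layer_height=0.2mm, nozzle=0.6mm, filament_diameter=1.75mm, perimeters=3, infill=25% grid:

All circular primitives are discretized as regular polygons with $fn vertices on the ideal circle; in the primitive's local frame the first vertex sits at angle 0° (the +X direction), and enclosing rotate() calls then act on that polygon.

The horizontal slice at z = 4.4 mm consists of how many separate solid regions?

1

At z = 4.4 mm: the cube (footprint 16×16) is included at this height; the cube at (4, 11) does not reach this height (z outside [5, 21]); the cone at (-1, 1.5) (r1=8→r2=2.5) has section circumradius 7.732 here — a regular 12-gon; Combining (union): the regions partially overlap (shared area 47.04 mm²), so overlapping operands fuse into one piece — 1 connected region; (rotated 45° about Z; rotation is an isometry so areas/perimeters/island counts are preserved). The result has 1 disconnected region.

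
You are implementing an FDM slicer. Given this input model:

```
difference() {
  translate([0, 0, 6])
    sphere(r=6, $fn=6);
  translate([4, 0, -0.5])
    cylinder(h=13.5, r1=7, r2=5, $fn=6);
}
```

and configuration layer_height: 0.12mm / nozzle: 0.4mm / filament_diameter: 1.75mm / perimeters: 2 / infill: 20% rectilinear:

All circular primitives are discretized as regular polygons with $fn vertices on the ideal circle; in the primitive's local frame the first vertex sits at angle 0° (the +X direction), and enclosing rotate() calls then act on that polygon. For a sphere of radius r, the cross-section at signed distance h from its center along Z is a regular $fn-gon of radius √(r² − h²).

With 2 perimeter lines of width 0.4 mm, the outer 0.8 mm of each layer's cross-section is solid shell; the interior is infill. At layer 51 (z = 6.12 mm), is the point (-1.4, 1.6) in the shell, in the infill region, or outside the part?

At z = 6.12 mm: the r=6 sphere slices to a regular 6-gon of circumradius 5.999 (√(r²−h²) with h=0.12 from center); the cone at (4, 0): at t=0.490 of its height the radius interpolates to r₁+(r₂−r₁)t = 6.019, giving a regular 6-gon of that circumradius; Subtracting the remaining from the first: starting from the r=6 sphere, the cone at (4, 0) partially overlaps it — only the 52.15 mm² overlap (of its 94.13 mm²) is removed, clipping the outline — 1 connected region. Overall, the cross-section is a single solid region. The nearest boundary edge runs (0.98, 5.20)→(-2.02, 0.00); distance from the point to it = 0.26 mm. The point is inside the cross-section, 0.26 mm from the nearest boundary — within the 0.8 mm shell band (2 × 0.4).

shell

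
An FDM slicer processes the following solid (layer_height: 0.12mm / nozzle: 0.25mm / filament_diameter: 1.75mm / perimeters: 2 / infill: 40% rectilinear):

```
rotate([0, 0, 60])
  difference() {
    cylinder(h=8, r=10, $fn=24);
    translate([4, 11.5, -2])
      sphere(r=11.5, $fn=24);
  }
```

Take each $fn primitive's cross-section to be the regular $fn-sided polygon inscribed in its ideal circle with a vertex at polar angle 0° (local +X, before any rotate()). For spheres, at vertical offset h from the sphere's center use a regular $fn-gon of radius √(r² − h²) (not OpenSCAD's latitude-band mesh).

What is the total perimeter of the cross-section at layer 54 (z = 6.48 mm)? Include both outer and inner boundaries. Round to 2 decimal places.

At z = 6.48 mm: the r=10 cylinder contributes a regular 24-gon of circumradius 10 (perimeter = 2·24·10.000·sin(180°/24) = 62.65 mm); the r=11.5 sphere at (4, 11.5) slices to a regular 24-gon of circumradius 7.768 (√(r²−h²) with h=8.48 from center) (perimeter = 2·24·7.768·sin(180°/24) = 48.67 mm); Taking the first minus the rest: starting from the r=10 cylinder, the r=11.5 sphere at (4, 11.5) partially overlaps it — only the 47.94 mm² overlap (of its 187.40 mm²) is removed, clipping the outline — boundary = 63.74 mm; (whole slice rotated 60° about Z — lengths, areas and connectivity unchanged). Overall, the cross-section is a single solid region. Total boundary length (outer) = 63.74 mm.

63.74 mm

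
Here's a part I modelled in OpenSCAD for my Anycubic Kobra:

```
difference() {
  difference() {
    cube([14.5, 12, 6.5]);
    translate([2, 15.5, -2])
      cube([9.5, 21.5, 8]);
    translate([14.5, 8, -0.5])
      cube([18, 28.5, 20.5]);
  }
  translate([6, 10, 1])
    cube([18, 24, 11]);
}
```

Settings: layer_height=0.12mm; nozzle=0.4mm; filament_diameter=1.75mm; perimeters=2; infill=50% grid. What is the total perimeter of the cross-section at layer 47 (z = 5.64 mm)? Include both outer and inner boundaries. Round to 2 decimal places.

53.00 mm

At z = 5.64 mm: the cube is present — its section is the full 14.5×12 rectangle (perimeter 53.00 mm); the cube at (2, 15.5) (footprint 9.5×21.5) is included at this height (perimeter 62.00 mm); the 18×28.5 cube at (14.5, 8) contributes its full rectangle (perimeter 93.00 mm); After the difference (first − rest): starting from the 14.5×12 cube, the 9.5×21.5 cube at (2, 15.5) misses the remaining region (no effect); the 18×28.5 cube at (14.5, 8) misses the remaining region (no effect) — boundary = 53.00 mm; the cube at (6, 10) is present — its section is the full 18×24 rectangle (perimeter 84.00 mm); After the difference (first − rest): starting from the result so far, the 18×24 cube at (6, 10) partially overlaps it — only the 17.00 mm² overlap (of its 432.00 mm²) is removed, clipping the outline — boundary = 53.00 mm. Overall, the cross-section is a single solid region. Total boundary length (outer) = 53.00 mm.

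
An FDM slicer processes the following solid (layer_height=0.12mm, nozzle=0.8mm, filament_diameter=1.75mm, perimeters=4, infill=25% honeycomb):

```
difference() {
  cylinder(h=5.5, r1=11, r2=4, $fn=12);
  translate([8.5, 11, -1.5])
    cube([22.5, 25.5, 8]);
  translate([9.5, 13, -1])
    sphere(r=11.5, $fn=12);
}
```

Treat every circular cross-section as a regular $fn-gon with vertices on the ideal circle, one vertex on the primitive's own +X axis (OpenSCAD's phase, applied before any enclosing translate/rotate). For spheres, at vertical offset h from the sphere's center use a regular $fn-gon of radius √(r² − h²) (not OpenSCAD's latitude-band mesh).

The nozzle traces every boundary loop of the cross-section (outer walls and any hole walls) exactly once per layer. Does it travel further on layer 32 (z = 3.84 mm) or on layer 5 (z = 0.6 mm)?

Layer 32 (z = 3.84): the cone: at t=0.698 of its height the radius interpolates to r₁+(r₂−r₁)t = 6.113, giving a regular 12-gon of that circumradius (perimeter = 2·12·6.113·sin(180°/12) = 37.97 mm); the cube at (8.5, 11) is present — its section is the full 22.5×25.5 rectangle (perimeter 96.00 mm); the r=11.5 sphere at (9.5, 13) slices to a regular 12-gon of circumradius 10.432 (√(r²−h²) with h=4.84 from center) (perimeter = 2·12·10.432·sin(180°/12) = 64.80 mm); After the difference (first − rest): starting from the cone, the 22.5×25.5 cube at (8.5, 11) misses the remaining region (no effect); the r=11.5 sphere at (9.5, 13) partially overlaps it — only the 0.14 mm² overlap (of its 326.47 mm²) is removed, clipping the outline — boundary = 37.97 mm. So its perimeter = 37.97 mm. Layer 5 (z = 0.6): the cone contributes a regular 12-gon of circumradius 10.236 (interpolated between r1=11 and r2=4 at t=0.109) (perimeter = 2·12·10.236·sin(180°/12) = 63.58 mm); the 22.5×25.5 cube at (8.5, 11) contributes its full rectangle (perimeter 96.00 mm); the r=11.5 sphere at (9.5, 13) contributes a regular 12-gon of circumradius √(11.5²−1.6²) = 11.388 (perimeter = 2·12·11.388·sin(180°/12) = 70.74 mm); Subtracting the remaining from the first: starting from the cone, the 22.5×25.5 cube at (8.5, 11) misses the remaining region (no effect); the r=11.5 sphere at (9.5, 13) partially overlaps it — only the 47.14 mm² overlap (of its 389.07 mm²) is removed, clipping the outline — boundary = 63.15 mm. So its perimeter = 63.15 mm. Layer 5 is larger (63.15 vs 37.97 mm).

layer 5 (z = 0.6 mm)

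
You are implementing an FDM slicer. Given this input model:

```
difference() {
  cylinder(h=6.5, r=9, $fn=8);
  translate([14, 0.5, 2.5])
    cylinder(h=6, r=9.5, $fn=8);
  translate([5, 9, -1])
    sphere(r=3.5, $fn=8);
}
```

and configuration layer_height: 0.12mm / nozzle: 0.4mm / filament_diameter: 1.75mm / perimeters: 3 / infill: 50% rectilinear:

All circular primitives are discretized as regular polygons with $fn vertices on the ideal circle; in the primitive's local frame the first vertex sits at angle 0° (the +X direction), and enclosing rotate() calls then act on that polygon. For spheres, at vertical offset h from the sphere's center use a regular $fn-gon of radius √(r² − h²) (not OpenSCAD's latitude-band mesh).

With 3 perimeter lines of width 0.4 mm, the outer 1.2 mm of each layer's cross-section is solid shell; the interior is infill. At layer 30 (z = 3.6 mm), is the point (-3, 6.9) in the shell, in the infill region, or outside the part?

At z = 3.6 mm: the r=9 cylinder gives a regular 8-gon of circumradius 9 (constant along its height); the r=9.5 cylinder at (14, 0.5) gives a regular 8-gon of circumradius 9.5 (constant along its height); the sphere at (5, 9) does not reach this height (|z−center|=4.600 > r=3.5); Subtracting the remaining from the first: starting from the r=9 cylinder, the r=9.5 cylinder at (14, 0.5) partially overlaps it — only the 24.39 mm² overlap (of its 255.27 mm²) is removed, clipping the outline — 1 connected region. Overall, the cross-section is a single solid region. The nearest boundary edge runs (-6.36, 6.36)→(0.00, 9.00); distance from the point to it = 0.79 mm. The point is inside the cross-section, 0.79 mm from the nearest boundary — within the 1.2 mm shell band (3 × 0.4).

shell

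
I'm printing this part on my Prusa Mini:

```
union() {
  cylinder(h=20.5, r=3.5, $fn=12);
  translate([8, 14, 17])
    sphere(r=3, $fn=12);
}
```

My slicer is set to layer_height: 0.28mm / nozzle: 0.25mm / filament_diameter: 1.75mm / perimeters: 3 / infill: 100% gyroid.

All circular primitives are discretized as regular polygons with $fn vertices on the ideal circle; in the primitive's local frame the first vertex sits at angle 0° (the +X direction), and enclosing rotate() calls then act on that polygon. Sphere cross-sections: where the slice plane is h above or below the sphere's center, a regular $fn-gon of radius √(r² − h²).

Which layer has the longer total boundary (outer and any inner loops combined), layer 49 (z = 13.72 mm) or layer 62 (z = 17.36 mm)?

layer 62 (z = 17.36 mm)

Layer 49 (z = 13.72): the r=3.5 cylinder contributes a regular 12-gon of circumradius 3.5 (perimeter = 2·12·3.500·sin(180°/12) = 21.74 mm); the sphere at (8, 14) does not reach this height (|z−center|=3.280 > r=3); Taking the union: only the r=3.5 cylinder is present, so the union is just that shape — boundary = 21.74 mm. So its perimeter = 21.74 mm. Layer 62 (z = 17.36): the cylinder: section is a regular 12-gon, circumradius r=3.5 (perimeter = 2·12·3.500·sin(180°/12) = 21.74 mm); the r=3 sphere at (8, 14) slices to a regular 12-gon of circumradius 2.978 (√(r²−h²) with h=0.36 from center) (perimeter = 2·12·2.978·sin(180°/12) = 18.50 mm); Taking the union: the 2 present regions are separate (no shared area or edge), so areas and boundary lengths simply add and each stays a separate island — boundary = 40.24 mm. So its perimeter = 40.24 mm. Layer 62 is larger (40.24 vs 21.74 mm).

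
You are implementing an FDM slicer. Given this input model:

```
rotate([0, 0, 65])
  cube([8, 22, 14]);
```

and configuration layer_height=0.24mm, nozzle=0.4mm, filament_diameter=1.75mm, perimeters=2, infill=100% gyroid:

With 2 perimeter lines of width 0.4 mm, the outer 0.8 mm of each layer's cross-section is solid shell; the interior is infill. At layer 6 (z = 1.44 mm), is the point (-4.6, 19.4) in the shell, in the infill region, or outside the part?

At z = 1.44 mm: the cube (footprint 8×22) is included at this height; (whole slice rotated 65° about Z — lengths, areas and connectivity unchanged). Overall, the cross-section is a single solid region. Undo the 65° rotation: the query point maps to (15.638, 12.368) in the un-rotated model frame. The nearest boundary edge runs (8.00, 0.00)→(8.00, 22.00); distance from the point to it = 7.64 mm. The point is not inside any of the regions above, so it lies outside the cross-section (7.64 mm from the nearest boundary).

outside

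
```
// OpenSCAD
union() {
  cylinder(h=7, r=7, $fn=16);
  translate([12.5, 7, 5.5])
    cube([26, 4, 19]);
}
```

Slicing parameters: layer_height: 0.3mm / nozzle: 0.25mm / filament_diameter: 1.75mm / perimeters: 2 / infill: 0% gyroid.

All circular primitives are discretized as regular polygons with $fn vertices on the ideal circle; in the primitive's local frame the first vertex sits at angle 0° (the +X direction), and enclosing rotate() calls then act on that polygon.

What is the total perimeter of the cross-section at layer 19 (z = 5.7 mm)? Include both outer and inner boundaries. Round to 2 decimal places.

At z = 5.7 mm: the cylinder: section is a regular 16-gon, circumradius r=7 (perimeter = 2·16·7.000·sin(180°/16) = 43.70 mm); the cube at (12.5, 7) is present — its section is the full 26×4 rectangle (perimeter 60.00 mm); Combining (union): the 2 present regions are separate (no shared area or edge), so areas and boundary lengths simply add and each stays a separate island — boundary = 103.70 mm. Overall, the cross-section has 2 separate islands. Total boundary length (outer) = 103.70 mm.

103.70 mm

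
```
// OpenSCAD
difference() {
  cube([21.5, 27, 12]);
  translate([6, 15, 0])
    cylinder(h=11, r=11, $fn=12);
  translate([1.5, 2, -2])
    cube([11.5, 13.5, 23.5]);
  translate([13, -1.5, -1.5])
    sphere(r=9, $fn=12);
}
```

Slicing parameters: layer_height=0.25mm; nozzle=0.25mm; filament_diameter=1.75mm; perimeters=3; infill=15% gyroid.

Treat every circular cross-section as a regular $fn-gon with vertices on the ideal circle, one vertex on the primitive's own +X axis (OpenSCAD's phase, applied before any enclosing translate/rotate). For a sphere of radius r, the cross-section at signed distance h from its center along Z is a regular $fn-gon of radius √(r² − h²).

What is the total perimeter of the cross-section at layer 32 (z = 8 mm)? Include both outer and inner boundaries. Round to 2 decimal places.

133.12 mm

At z = 8 mm: the cube is present — its section is the full 21.5×27 rectangle (perimeter 97.00 mm); the r=11 cylinder at (6, 15) gives a regular 12-gon of circumradius 11 (constant along its height) (perimeter = 2·12·11.000·sin(180°/12) = 68.33 mm); the cube at (1.5, 2) (footprint 11.5×13.5) is included at this height (perimeter 50.00 mm); the sphere at (13, -1.5) does not reach this height (|z−center|=9.500 > r=9); Subtracting the remaining from the first: starting from the 21.5×27 cube, the r=11 cylinder at (6, 15) partially overlaps it — only the 303.67 mm² overlap (of its 363.00 mm²) is removed, clipping the outline; the 11.5×13.5 cube at (1.5, 2) partially overlaps it — only the 33.10 mm² overlap (of its 155.25 mm²) is removed, clipping the outline — boundary = 133.12 mm. Overall, the cross-section is a single solid region. Total boundary length (outer) = 133.12 mm.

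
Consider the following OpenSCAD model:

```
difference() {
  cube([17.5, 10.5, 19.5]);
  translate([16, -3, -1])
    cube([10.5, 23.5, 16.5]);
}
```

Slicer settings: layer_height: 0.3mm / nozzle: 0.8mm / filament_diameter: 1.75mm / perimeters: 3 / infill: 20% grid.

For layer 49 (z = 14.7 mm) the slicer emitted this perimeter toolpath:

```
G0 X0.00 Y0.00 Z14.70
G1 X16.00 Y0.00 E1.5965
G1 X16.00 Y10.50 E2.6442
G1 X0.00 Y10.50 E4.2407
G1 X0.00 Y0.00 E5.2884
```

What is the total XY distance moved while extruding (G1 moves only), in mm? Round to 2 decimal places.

53.00 mm

Sum the Euclidean lengths of each G1 segment: total = 53.00 mm.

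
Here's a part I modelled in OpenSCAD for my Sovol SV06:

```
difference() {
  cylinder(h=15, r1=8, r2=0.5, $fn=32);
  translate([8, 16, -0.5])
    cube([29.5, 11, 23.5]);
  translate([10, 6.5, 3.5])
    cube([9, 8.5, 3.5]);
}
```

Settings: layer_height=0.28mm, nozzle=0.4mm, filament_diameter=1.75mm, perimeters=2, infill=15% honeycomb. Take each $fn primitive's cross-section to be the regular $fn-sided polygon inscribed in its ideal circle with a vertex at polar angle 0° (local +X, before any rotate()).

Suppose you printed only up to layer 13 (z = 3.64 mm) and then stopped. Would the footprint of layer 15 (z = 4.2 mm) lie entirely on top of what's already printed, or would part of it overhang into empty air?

entirely on top

Compare the two slices. At z = 3.64: the cone (r1=8→r2=0.5) has section circumradius 6.180 here — a regular 32-gon (area = (32/2)·6.180²·sin(360°/32) = 119.22 mm²); the cube at (8, 16) is present — its section is the full 29.5×11 rectangle (area 324.50 mm²); the cube at (10, 6.5) (footprint 9×8.5) is included at this height (area 76.50 mm²); Subtracting the remaining from the first: starting from the cone (119.22 mm²), the 29.5×11 cube at (8, 16) misses the remaining region (no effect); the 9×8.5 cube at (10, 6.5) misses the remaining region (no effect) — area = 119.22 mm². At z = 4.2: the cone (r1=8→r2=0.5) has section circumradius 5.900 here — a regular 32-gon (area = (32/2)·5.900²·sin(360°/32) = 108.66 mm²); the cube at (8, 16) is present — its section is the full 29.5×11 rectangle (area 324.50 mm²); the cube at (10, 6.5) (footprint 9×8.5) is included at this height (area 76.50 mm²); Taking the first minus the rest: starting from the cone (108.66 mm²), the 29.5×11 cube at (8, 16) misses the remaining region (no effect); the 9×8.5 cube at (10, 6.5) misses the remaining region (no effect) — area = 108.66 mm². Checking containment: the cross-section at z = 4.2 is a subset of the cross-section at z = 3.64.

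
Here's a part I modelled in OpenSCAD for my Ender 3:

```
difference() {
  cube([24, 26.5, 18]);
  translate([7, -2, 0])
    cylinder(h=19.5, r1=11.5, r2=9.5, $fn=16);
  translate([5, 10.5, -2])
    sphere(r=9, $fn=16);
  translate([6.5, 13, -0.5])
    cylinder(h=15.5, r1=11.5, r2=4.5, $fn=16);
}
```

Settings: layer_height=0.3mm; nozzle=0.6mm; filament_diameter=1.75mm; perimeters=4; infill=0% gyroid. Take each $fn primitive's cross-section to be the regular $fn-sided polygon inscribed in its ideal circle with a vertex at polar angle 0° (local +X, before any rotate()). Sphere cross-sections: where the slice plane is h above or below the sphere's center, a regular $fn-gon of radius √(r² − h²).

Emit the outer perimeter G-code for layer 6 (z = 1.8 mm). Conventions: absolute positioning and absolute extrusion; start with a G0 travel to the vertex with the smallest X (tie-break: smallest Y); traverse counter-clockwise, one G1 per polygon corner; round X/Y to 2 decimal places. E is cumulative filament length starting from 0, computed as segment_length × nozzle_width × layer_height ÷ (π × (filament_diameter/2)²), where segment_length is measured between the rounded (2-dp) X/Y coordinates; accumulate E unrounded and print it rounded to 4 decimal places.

G0 X0.00 Y21.00 Z1.80
G1 X2.50 Y22.66 E0.2246
G1 X6.50 Y23.46 E0.5298
G1 X10.50 Y22.66 E0.8351
G1 X13.90 Y20.40 E1.1406
G1 X16.16 Y17.00 E1.4462
G1 X16.96 Y13.00 E1.7514
G1 X16.16 Y9.00 E2.0567
G1 X14.42 Y6.39 E2.2914
G1 X15.00 Y6.00 E2.3437
G1 X17.45 Y2.33 E2.6740
G1 X17.92 Y0.00 E2.8518
G1 X24.00 Y0.00 E3.3068
G1 X24.00 Y26.50 E5.2900
G1 X0.00 Y26.50 E7.0860
G1 X0.00 Y21.00 E7.4976

At z = 1.8 mm: the 24×26.5 cube contributes its full rectangle; the cone at (7, -2) contributes a regular 16-gon of circumradius 11.315 (interpolated between r1=11.5 and r2=9.5 at t=0.092); the r=9 sphere at (5, 10.5) slices to a regular 16-gon of circumradius 8.158 (√(r²−h²) with h=3.8 from center); the cone at (6.5, 13) (r1=11.5→r2=4.5) has section circumradius 10.461 here — a regular 16-gon; Taking the first minus the rest: starting from the 24×26.5 cube, the cone at (7, -2) partially overlaps it — only the 134.42 mm² overlap (of its 391.98 mm²) is removed, clipping the outline; the r=9 sphere at (5, 10.5) partially overlaps it — only the 114.17 mm² overlap (of its 203.77 mm²) is removed, clipping the outline; the cone at (6.5, 13) partially overlaps it — only the 110.17 mm² overlap (of its 335.04 mm²) is removed, clipping the outline — 1 connected region. The outline is a single polygon with 15 vertices. Extrusion per mm of travel: 0.6 × 0.3 / (π × 0.875²) = 0.074835. Accumulating E over each segment gives final E = 7.4976.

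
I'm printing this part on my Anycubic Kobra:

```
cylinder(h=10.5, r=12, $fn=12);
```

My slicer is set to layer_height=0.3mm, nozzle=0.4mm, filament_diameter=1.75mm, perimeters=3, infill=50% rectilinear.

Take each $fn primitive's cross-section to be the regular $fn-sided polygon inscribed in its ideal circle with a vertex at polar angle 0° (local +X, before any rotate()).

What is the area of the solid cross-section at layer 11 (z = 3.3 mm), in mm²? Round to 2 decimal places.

432.00 mm²

At z = 3.3 mm: the r=12 cylinder gives a regular 12-gon of circumradius 12 (constant along its height) (area = (12/2)·12.000²·sin(360°/12) = 432.00 mm²). Overall, the cross-section is a single solid region. Net area = 432.00 mm².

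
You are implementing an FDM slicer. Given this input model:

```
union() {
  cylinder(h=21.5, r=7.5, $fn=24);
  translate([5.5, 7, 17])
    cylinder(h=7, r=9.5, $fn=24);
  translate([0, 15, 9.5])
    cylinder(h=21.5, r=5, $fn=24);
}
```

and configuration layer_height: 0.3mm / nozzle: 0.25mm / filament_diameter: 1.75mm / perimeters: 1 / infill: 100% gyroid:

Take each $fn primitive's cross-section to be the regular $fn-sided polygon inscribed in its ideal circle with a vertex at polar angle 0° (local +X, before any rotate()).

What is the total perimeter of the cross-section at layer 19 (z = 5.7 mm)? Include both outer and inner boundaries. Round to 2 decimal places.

46.99 mm

At z = 5.7 mm: the cylinder: section is a regular 24-gon, circumradius r=7.5 (perimeter = 2·24·7.500·sin(180°/24) = 46.99 mm); the cylinder at (5.5, 7) is not intersected at this z (z outside [17, 24]); the cylinder at (0, 15) is absent (z outside [9.5, 31]); Taking the union: only the r=7.5 cylinder is present, so the union is just that shape — boundary = 46.99 mm. Overall, the cross-section is a single solid region. Total boundary length (outer) = 46.99 mm.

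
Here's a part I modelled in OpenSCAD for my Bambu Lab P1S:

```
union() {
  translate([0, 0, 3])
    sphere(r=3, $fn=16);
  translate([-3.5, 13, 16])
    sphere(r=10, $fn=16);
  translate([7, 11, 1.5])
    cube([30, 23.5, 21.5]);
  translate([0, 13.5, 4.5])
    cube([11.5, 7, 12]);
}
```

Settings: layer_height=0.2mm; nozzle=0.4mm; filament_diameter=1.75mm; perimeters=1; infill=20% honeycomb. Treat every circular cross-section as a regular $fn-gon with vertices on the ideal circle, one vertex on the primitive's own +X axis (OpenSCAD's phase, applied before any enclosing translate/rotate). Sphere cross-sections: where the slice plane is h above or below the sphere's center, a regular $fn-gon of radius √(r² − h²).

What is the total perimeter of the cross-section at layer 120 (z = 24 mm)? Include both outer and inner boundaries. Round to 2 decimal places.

37.46 mm

At z = 24 mm: the sphere is not intersected at this z (|z−center|=21.000 > r=3); the r=10 sphere at (-3.5, 13) contributes a regular 16-gon of circumradius √(10²−8²) = 6.000 (perimeter = 2·16·6.000·sin(180°/16) = 37.46 mm); the cube at (7, 11) is absent (z outside [1.5, 23]); the cube at (0, 13.5) is absent (z outside [4.5, 16.5]); Combining (union): only the r=10 sphere at (-3.5, 13) is present, so the union is just that shape — boundary = 37.46 mm. Overall, the cross-section is a single solid region. Total boundary length (outer) = 37.46 mm.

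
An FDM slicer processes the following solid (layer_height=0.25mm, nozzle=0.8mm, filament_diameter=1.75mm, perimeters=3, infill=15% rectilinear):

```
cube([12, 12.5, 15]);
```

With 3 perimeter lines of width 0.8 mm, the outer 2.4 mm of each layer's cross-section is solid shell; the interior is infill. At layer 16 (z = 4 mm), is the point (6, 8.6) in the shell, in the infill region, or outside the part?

infill

At z = 4 mm: the 12×12.5 cube contributes its full rectangle. Overall, the cross-section is a single solid region. The nearest boundary edge runs (12.00, 12.50)→(0.00, 12.50); distance from the point to it = 3.90 mm. The point is inside the cross-section and 3.90 mm from the nearest boundary — more than the 2.4 mm shell width (3 × 0.8), so it's in the infill interior.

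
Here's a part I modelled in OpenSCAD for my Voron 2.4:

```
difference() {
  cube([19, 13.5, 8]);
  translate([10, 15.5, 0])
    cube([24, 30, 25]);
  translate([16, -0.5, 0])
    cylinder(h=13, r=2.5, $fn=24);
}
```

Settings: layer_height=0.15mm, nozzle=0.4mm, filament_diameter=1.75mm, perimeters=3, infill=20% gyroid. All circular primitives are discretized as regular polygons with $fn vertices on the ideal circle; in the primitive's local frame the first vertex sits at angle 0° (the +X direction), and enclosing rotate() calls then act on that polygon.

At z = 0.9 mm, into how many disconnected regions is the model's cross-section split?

At z = 0.9 mm: the cube is present — its section is the full 19×13.5 rectangle; the cube at (10, 15.5) is present — its section is the full 24×30 rectangle; the r=2.5 cylinder at (16, -0.5) gives a regular 24-gon of circumradius 2.5 (constant along its height); Subtracting the remaining from the first: starting from the 19×13.5 cube, the 24×30 cube at (10, 15.5) misses the remaining region (no effect); the r=2.5 cylinder at (16, -0.5) partially overlaps it — only the 7.24 mm² overlap (of its 19.41 mm²) is removed, clipping the outline — 1 connected region. The result has 1 disconnected region.

1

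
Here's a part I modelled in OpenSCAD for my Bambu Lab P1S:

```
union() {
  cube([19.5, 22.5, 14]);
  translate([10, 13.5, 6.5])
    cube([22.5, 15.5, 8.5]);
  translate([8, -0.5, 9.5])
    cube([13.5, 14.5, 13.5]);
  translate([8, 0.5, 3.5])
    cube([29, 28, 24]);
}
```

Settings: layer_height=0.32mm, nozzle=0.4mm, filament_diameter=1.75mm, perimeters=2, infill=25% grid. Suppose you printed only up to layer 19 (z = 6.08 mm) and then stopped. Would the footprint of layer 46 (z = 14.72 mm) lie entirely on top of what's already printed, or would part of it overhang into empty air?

part overhangs

Compare the two slices. At z = 6.08: the cube is present — its section is the full 19.5×22.5 rectangle (area 438.75 mm²); the cube at (10, 13.5) is absent (z outside [6.5, 15]); the cube at (8, -0.5) is absent (z outside [9.5, 23]); the 29×28 cube at (8, 0.5) contributes its full rectangle (area 812.00 mm²); Merging all regions: the regions partially overlap — summed areas 1250.75 mm² minus the doubly-counted overlap 253.00 mm² gives 997.75 mm² — area = 997.75 mm². At z = 14.72: the cube is not intersected at this z (z outside [0, 14]); the cube at (10, 13.5) is present — its section is the full 22.5×15.5 rectangle (area 348.75 mm²); the cube at (8, -0.5) (footprint 13.5×14.5) is included at this height (area 195.75 mm²); the cube at (8, 0.5) is present — its section is the full 29×28 rectangle (area 812.00 mm²); Taking the union: the regions partially overlap — summed areas 1356.50 mm² minus the doubly-counted overlap 519.75 mm² gives 836.75 mm² — area = 836.75 mm². Checking containment: at z = 14.72 the cross-section extends beyond the z = 6.08 cross-section by about 19.00 mm².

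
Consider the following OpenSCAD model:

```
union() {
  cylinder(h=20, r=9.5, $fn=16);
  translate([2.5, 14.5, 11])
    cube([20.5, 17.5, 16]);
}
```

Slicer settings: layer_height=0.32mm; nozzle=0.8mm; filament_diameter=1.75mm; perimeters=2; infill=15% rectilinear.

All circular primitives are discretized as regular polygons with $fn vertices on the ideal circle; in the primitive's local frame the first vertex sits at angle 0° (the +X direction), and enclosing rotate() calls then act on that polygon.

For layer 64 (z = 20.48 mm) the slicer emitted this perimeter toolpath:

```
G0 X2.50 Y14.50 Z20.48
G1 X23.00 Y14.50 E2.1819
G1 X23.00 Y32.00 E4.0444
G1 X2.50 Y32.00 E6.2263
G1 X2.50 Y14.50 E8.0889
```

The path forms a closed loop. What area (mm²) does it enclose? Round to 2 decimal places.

Apply the shoelace formula to the sequence of (X, Y) vertices; enclosed area = 358.75 mm².

358.75 mm²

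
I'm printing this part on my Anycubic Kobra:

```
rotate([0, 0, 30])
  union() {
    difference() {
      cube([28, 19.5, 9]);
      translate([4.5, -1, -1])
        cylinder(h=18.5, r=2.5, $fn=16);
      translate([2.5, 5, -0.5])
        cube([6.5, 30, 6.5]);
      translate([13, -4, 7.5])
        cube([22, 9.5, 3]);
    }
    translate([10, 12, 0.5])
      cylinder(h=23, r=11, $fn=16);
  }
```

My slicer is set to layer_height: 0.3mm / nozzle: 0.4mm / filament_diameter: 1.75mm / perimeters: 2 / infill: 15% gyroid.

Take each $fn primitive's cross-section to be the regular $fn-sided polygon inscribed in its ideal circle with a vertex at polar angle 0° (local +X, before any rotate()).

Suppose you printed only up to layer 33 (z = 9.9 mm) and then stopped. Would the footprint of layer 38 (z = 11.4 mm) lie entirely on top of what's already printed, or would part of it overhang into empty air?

entirely on top

Compare the two slices. At z = 9.9: the cube is not intersected at this z (z outside [0, 9]); the r=2.5 cylinder at (4.5, -1) contributes a regular 16-gon of circumradius 2.5 (area = (16/2)·2.500²·sin(360°/16) = 19.13 mm²); the cube at (2.5, 5) does not reach this height (z outside [-0.5, 6]); the 22×9.5 cube at (13, -4) contributes its full rectangle (area 209.00 mm²); Subtracting the remaining from the first: the first operand is absent here, so nothing remains; the cylinder at (10, 12): section is a regular 16-gon, circumradius r=11 (area = (16/2)·11.000²·sin(360°/16) = 370.44 mm²); Combining (union): only the r=11 cylinder at (10, 12) is present, so the union is just that shape — area = 370.44 mm²; (whole slice rotated 30° about Z — lengths, areas and connectivity unchanged). At z = 11.4: the cube is absent (z outside [0, 9]); the r=2.5 cylinder at (4.5, -1) gives a regular 16-gon of circumradius 2.5 (constant along its height) (area = (16/2)·2.500²·sin(360°/16) = 19.13 mm²); the cube at (2.5, 5) is not intersected at this z (z outside [-0.5, 6]); the cube at (13, -4) does not reach this height (z outside [7.5, 10.5]); Subtracting the remaining from the first: the first operand is absent here, so nothing remains; the r=11 cylinder at (10, 12) gives a regular 16-gon of circumradius 11 (constant along its height) (area = (16/2)·11.000²·sin(360°/16) = 370.44 mm²); Merging all regions: only the r=11 cylinder at (10, 12) is present, so the union is just that shape — area = 370.44 mm²; (whole slice rotated 30° about Z — lengths, areas and connectivity unchanged). Checking containment: the cross-section at z = 11.4 is a subset of the cross-section at z = 9.9.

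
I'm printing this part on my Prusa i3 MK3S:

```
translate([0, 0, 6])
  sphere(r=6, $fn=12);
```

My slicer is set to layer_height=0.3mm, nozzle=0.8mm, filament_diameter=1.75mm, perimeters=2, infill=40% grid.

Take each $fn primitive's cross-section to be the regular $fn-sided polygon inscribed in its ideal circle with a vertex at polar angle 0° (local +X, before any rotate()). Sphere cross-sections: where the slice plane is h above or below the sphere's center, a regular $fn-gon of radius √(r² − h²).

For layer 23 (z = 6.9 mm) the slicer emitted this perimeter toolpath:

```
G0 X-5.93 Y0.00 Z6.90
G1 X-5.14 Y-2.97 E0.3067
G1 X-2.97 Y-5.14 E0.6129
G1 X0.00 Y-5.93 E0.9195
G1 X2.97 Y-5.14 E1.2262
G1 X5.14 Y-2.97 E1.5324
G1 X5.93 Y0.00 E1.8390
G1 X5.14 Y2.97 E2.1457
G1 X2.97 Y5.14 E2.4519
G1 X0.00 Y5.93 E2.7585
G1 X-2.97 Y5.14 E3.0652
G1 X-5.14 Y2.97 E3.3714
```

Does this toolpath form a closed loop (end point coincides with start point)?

Start point (G0): (-5.93, 0.00). End point (last G1): the path does not return to the start — open.

no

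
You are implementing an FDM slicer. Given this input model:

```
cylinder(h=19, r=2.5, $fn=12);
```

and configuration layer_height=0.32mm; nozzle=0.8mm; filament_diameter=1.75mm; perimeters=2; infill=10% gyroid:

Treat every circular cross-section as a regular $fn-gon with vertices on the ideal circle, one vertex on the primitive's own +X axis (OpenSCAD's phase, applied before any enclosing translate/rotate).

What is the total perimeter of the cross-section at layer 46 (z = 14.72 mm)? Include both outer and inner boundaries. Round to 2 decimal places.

At z = 14.72 mm: the r=2.5 cylinder contributes a regular 12-gon of circumradius 2.5 (perimeter = 2·12·2.500·sin(180°/12) = 15.53 mm). Overall, the cross-section is a single solid region. Total boundary length (outer) = 15.53 mm.

15.53 mm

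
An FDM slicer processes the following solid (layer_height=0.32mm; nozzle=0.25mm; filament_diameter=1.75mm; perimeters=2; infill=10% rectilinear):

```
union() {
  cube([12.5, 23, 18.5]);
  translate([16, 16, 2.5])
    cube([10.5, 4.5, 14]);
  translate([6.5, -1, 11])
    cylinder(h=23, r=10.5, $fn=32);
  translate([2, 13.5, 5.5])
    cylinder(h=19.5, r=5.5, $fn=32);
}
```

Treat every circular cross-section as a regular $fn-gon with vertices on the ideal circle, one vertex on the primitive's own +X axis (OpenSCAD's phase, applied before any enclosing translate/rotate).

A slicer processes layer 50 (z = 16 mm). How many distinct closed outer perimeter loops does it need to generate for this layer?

2

At z = 16 mm: the 12.5×23 cube contributes its full rectangle; the 10.5×4.5 cube at (16, 16) contributes its full rectangle; the cylinder at (6.5, -1): section is a regular 32-gon, circumradius r=10.5; the r=5.5 cylinder at (2, 13.5) gives a regular 32-gon of circumradius 5.5 (constant along its height); Merging all regions: the regions partially overlap (shared area 178.68 mm²), so overlapping operands fuse into one piece — 2 connected regions. The result has 2 disconnected regions.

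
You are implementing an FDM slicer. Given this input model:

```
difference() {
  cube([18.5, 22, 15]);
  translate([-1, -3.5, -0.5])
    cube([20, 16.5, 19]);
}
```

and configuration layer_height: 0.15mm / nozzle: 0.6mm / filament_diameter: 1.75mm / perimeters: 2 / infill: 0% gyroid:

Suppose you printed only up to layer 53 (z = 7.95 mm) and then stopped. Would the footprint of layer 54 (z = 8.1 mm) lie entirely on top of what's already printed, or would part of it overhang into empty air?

Compare the two slices. At z = 7.95: the cube is present — its section is the full 18.5×22 rectangle (area 407.00 mm²); the cube at (-1, -3.5) is present — its section is the full 20×16.5 rectangle (area 330.00 mm²); After the difference (first − rest): starting from the 18.5×22 cube (407.00 mm²), the 20×16.5 cube at (-1, -3.5) partially overlaps it — only the 240.50 mm² overlap (of its 330.00 mm²) is removed, clipping the outline — area = 166.50 mm². At z = 8.1: the cube is present — its section is the full 18.5×22 rectangle (area 407.00 mm²); the 20×16.5 cube at (-1, -3.5) contributes its full rectangle (area 330.00 mm²); Taking the first minus the rest: starting from the 18.5×22 cube (407.00 mm²), the 20×16.5 cube at (-1, -3.5) partially overlaps it — only the 240.50 mm² overlap (of its 330.00 mm²) is removed, clipping the outline — area = 166.50 mm². Checking containment: the cross-section at z = 8.1 is a subset of the cross-section at z = 7.95.

entirely on top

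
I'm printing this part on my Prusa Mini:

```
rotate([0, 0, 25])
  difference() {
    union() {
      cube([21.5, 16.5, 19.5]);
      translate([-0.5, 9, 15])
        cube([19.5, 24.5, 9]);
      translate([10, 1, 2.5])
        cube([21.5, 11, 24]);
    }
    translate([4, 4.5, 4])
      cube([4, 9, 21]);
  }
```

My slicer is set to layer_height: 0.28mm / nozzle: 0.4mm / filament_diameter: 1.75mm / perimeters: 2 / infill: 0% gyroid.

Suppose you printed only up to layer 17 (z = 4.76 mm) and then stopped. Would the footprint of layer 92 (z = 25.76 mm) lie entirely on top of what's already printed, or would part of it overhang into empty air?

Compare the two slices. At z = 4.76: the cube is present — its section is the full 21.5×16.5 rectangle (area 354.75 mm²); the cube at (-0.5, 9) does not reach this height (z outside [15, 24]); the 21.5×11 cube at (10, 1) contributes its full rectangle (area 236.50 mm²); Merging all regions: the regions partially overlap — summed areas 591.25 mm² minus the doubly-counted overlap 126.50 mm² gives 464.75 mm² — area = 464.75 mm²; the cube at (4, 4.5) is present — its section is the full 4×9 rectangle (area 36.00 mm²); Taking the first minus the rest: starting from the result so far (464.75 mm²), the 4×9 cube at (4, 4.5) lies wholly inside it (removes its full 36.00 mm² and its 26.00 mm outline becomes a hole wall) — area = 428.75 mm²; (whole slice rotated 25° about Z — lengths, areas and connectivity unchanged). At z = 25.76: the cube is absent (z outside [0, 19.5]); the cube at (-0.5, 9) does not reach this height (z outside [15, 24]); the cube at (10, 1) (footprint 21.5×11) is included at this height (area 236.50 mm²); Combining (union): only the 21.5×11 cube at (10, 1) is present, so the union is just that shape — area = 236.50 mm²; the cube at (4, 4.5) is not intersected at this z (z outside [4, 25]); After the difference (first − rest): none of the subtracted shapes is present at this height, so the result so far is unchanged — area = 236.50 mm²; (whole slice rotated 25° about Z — lengths, areas and connectivity unchanged). Checking containment: the cross-section at z = 25.76 is a subset of the cross-section at z = 4.76.

entirely on top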